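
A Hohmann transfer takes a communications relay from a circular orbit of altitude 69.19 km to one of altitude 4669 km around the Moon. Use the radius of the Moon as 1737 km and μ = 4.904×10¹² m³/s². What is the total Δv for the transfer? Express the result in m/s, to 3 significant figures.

r₁ = 1737 + 69.19 = 1806.2 km = 1.8062×10⁶ m.
r₂ = 1737 + 4669 = 6406.0 km = 6.4060×10⁶ m.
Transfer ellipse a_t = (r₁ + r₂)/2 = 4.106×10⁶ m.
At r₁: circular v_c1 = √(μ/r₁) = 1648 m/s; transfer-perilune v_p = √[μ(2/r₁ − 1/a_t)] = 2058 m/s.
Δv₁ = v_p − v_c1 = 410.4 m/s.
At r₂: circular v_c2 = √(μ/r₂) = 874.9 m/s; transfer-apolune v_a = √[μ(2/r₂ − 1/a_t)] = 580.3 m/s.
Δv₂ = v_c2 − v_a = 294.7 m/s.
Total Δv = Δv₁ + Δv₂ = 705.0 m/s.

Δv_total ≈ 705 m/s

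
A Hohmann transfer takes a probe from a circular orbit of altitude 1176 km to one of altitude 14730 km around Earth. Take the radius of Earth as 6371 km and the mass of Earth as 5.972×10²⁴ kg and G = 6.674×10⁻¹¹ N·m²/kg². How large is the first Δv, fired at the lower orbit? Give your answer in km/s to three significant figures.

Δv ≈ 1.55 km/s

μ = GM = 6.674×10⁻¹¹ × 5.972×10²⁴ = 3.986×10¹⁴ m³/s².
r₁ = 6371 + 1176 = 7547.0 km = 7.5470×10⁶ m.
r₂ = 6371 + 14730 = 21101 km = 2.1101×10⁷ m.
Transfer ellipse a_t = (r₁ + r₂)/2 = 1.432×10⁷ m.
At r₁: circular v_c1 = √(μ/r₁) = 7267 m/s; transfer-perigee v_p = √[μ(2/r₁ − 1/a_t)] = 8820 m/s.
Δv₁ = v_p − v_c1 = 1553 m/s.
= 1.553 km/s.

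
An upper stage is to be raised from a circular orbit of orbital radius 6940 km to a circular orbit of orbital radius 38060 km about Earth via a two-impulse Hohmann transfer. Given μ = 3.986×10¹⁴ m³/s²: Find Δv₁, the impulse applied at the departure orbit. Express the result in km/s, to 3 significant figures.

r₁ = 6940 km = 6.940×10⁶ m.
r₂ = 38060 km = 3.806×10⁷ m.
Transfer ellipse a_t = (r₁ + r₂)/2 = 2.250×10⁷ m.
At r₁: circular v_c1 = √(μ/r₁) = 7579 m/s; transfer-perigee v_p = √[μ(2/r₁ − 1/a_t)] = 9857 m/s.
Δv₁ = v_p − v_c1 = 2278 m/s.
= 2.278 km/s.

Δv ≈ 2.28 km/s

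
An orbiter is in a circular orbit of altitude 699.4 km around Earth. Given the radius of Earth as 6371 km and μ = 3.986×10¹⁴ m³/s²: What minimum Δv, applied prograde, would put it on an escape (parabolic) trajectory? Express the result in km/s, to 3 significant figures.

r = 6371 + 699.4 = 7070.4 km = 7.0704×10⁶ m.
Circular speed v_c = √(μ/r) = 7508 m/s.
Escape speed v_esc = √(2μ/r) = √2 × v_c = 10620 m/s.
Δv = v_esc − v_c = 3110 m/s = 3.110 km/s.

Δv ≈ 3.11 km/s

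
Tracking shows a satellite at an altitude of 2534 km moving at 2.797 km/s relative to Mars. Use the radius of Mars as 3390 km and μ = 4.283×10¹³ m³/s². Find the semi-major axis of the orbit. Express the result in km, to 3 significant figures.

a ≈ 6450 km

r = 3390 + 2534 = 5924.0 km = 5.924×10⁶ m.
Specific orbital energy ε = v²/2 − μ/r = (2797)²/2 − 4.283×10¹³/5.924×10⁶ = -3.318×10⁶ J/kg.
Since ε = −μ/(2a), a = −μ/(2ε) = 6.454×10⁶ m = 6453.6 km.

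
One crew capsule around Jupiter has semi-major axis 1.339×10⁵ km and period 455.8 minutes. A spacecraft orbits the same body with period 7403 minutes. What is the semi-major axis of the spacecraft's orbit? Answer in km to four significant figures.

Kepler's third law: a³ ∝ T², so a₂ = a₁ (T₂/T₁)^(2/3).
T₂/T₁ = 16.24, (T₂/T₁)^(2/3) = 6.413.
a₂ = 1.339×10⁵ × 6.413 = 8.588×10⁵ km.

a₂ ≈ 8.588×10⁵ km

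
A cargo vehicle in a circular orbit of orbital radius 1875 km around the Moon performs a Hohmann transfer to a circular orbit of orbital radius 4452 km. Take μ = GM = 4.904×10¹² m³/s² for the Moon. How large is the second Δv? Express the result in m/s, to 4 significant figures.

Δv ≈ 241.5 m/s

r₁ = 1875 km = 1.875×10⁶ m.
r₂ = 4452 km = 4.452×10⁶ m.
Transfer ellipse a_t = (r₁ + r₂)/2 = 3.164×10⁶ m.
At r₁: circular v_c1 = √(μ/r₁) = 1617 m/s; transfer-perilune v_p = √[μ(2/r₁ − 1/a_t)] = 1919 m/s.
At r₂: circular v_c2 = √(μ/r₂) = 1050 m/s; transfer-apolune v_a = √[μ(2/r₂ − 1/a_t)] = 808.0 m/s.
Δv₂ = v_c2 − v_a = 241.5 m/s.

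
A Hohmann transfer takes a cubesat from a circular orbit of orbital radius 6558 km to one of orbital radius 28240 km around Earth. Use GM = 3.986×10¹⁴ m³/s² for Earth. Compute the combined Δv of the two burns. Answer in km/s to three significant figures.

Δv_total ≈ 3.59 km/s

r₁ = 6558 km = 6.558×10⁶ m.
r₂ = 28240 km = 2.824×10⁷ m.
Transfer ellipse a_t = (r₁ + r₂)/2 = 1.740×10⁷ m.
At r₁: circular v_c1 = √(μ/r₁) = 7796 m/s; transfer-perigee v_p = √[μ(2/r₁ − 1/a_t)] = 9932 m/s.
Δv₁ = v_p − v_c1 = 2136 m/s.
At r₂: circular v_c2 = √(μ/r₂) = 3757 m/s; transfer-apogee v_a = √[μ(2/r₂ − 1/a_t)] = 2307 m/s.
Δv₂ = v_c2 − v_a = 1450 m/s.
Total Δv = Δv₁ + Δv₂ = 3587 m/s = 3.587 km/s.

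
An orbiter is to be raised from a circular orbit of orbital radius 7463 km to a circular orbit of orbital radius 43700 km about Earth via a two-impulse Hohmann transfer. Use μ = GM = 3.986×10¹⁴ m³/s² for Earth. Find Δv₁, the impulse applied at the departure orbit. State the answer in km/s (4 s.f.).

r₁ = 7463 km = 7.463×10⁶ m.
r₂ = 43700 km = 4.370×10⁷ m.
Transfer ellipse a_t = (r₁ + r₂)/2 = 2.558×10⁷ m.
At r₁: circular v_c1 = √(μ/r₁) = 7308 m/s; transfer-perigee v_p = √[μ(2/r₁ − 1/a_t)] = 9552 m/s.
Δv₁ = v_p − v_c1 = 2244 m/s.
= 2.244 km/s.

Δv ≈ 2.244 km/s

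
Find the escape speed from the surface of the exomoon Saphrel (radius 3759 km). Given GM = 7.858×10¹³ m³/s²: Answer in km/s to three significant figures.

v_esc ≈ 6.47 km/s

r = R = 3.759×10⁶ m.
Escape speed v_esc = √(2μ/r) = √(2 × 7.858×10¹³ / 3.759×10⁶) = √(4.181×10⁷) = 6466 m/s.
= 6.466 km/s.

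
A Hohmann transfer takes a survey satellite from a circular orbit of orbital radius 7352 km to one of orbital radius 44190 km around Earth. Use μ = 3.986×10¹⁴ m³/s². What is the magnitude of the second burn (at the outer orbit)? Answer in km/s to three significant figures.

Δv ≈ 1.40 km/s

r₁ = 7352 km = 7.352×10⁶ m.
r₂ = 44190 km = 4.419×10⁷ m.
Transfer ellipse a_t = (r₁ + r₂)/2 = 2.577×10⁷ m.
At r₁: circular v_c1 = √(μ/r₁) = 7363 m/s; transfer-perigee v_p = √[μ(2/r₁ − 1/a_t)] = 9642 m/s.
At r₂: circular v_c2 = √(μ/r₂) = 3003 m/s; transfer-apogee v_a = √[μ(2/r₂ − 1/a_t)] = 1604 m/s.
Δv₂ = v_c2 − v_a = 1399 m/s.
= 1.399 km/s.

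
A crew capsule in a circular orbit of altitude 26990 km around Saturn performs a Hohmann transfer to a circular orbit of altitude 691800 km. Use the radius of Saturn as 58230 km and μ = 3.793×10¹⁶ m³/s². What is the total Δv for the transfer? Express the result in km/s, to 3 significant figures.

r₁ = 58230 + 26990 = 85220 km = 8.5220×10⁷ m.
r₂ = 58230 + 691800 = 750030 km = 7.5003×10⁸ m.
Transfer ellipse a_t = (r₁ + r₂)/2 = 4.176×10⁸ m.
At r₁: circular v_c1 = √(μ/r₁) = 21100 m/s; transfer-perikrone v_p = √[μ(2/r₁ − 1/a_t)] = 28270 m/s.
Δv₁ = v_p − v_c1 = 7176 m/s.
At r₂: circular v_c2 = √(μ/r₂) = 7111 m/s; transfer-apokrone v_a = √[μ(2/r₂ − 1/a_t)] = 3212 m/s.
Δv₂ = v_c2 − v_a = 3899 m/s.
Total Δv = Δv₁ + Δv₂ = 11070 m/s = 11.07 km/s.

Δv_total ≈ 11.1 km/s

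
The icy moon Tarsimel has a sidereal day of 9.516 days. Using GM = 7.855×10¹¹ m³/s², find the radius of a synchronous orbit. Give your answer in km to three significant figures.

T = 9.516 days = 8.222×10⁵ s.
A synchronous orbit has period T, so by Kepler's third law a = (μT²/4π²)^(1/3).
μT²/4π² = 7.855×10¹¹ × (8.222×10⁵)² / 39.48 = 1.345×10²² m³.
a = 2.378×10⁷ m = 23782 km.

r_sync ≈ 23800 km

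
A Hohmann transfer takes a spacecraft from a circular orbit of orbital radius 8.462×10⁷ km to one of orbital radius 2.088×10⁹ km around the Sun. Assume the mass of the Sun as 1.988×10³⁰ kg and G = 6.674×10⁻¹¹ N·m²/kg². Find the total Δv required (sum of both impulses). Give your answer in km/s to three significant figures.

μ = GM = 6.674×10⁻¹¹ × 1.988×10³⁰ = 1.327×10²⁰ m³/s².
r₁ = 8.462×10⁷ km = 8.462×10¹⁰ m.
r₂ = 2.088×10⁹ km = 2.088×10¹² m.
Transfer ellipse a_t = (r₁ + r₂)/2 = 1.086×10¹² m.
At r₁: circular v_c1 = √(μ/r₁) = 39600 m/s; transfer-perihelion v_p = √[μ(2/r₁ − 1/a_t)] = 54900 m/s.
Δv₁ = v_p − v_c1 = 15300 m/s.
At r₂: circular v_c2 = √(μ/r₂) = 7971 m/s; transfer-aphelion v_a = √[μ(2/r₂ − 1/a_t)] = 2225 m/s.
Δv₂ = v_c2 − v_a = 5747 m/s.
Total Δv = Δv₁ + Δv₂ = 21050 m/s = 21.05 km/s.

Δv_total ≈ 21.0 km/s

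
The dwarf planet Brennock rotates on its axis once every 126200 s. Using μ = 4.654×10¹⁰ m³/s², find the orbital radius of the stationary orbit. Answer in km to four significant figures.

r_sync ≈ 2658 km

A synchronous orbit has period T, so by Kepler's third law a = (μT²/4π²)^(1/3).
μT²/4π² = 4.654×10¹⁰ × (1.262×10⁵)² / 39.48 = 1.878×10¹⁹ m³.
a = 2.658×10⁶ m = 2657.8 km.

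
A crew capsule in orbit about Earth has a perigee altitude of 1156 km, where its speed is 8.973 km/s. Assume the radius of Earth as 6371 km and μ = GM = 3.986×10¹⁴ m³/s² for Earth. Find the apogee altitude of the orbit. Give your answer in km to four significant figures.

apogee altitude ≈ 17490 km

r_p = 6371 + 1156 = 7527.0 km = 7.527×10⁶ m.
Specific energy ε = v²/2 − μ/r = -1.270×10⁷ J/kg, so a = −μ/(2ε) = 1.569×10⁷ m.
The apsides satisfy r_p + r_a = 2a, so the apogee radius is 2a − r_p = 2.386×10⁷ m = 23862 km.
Apogee altitude = 23862 − 6371 = 17491 km.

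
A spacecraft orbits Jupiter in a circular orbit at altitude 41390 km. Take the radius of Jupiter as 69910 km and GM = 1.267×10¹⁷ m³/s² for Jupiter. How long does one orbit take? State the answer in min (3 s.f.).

T ≈ 345 min

r = 69910 + 41390 = 111300 km = 1.1130×10⁸ m.
Kepler's third law: T = 2π√(r³/μ) = 2π√((1.113×10⁸)³ / 1.267×10¹⁷).
r³/μ = 1.088×10⁷ s², so T = 2π × 3.299×10³ = 2.073×10⁴ s.
Converting: 2.073×10⁴ s ÷ 60.00 = 345.4 min.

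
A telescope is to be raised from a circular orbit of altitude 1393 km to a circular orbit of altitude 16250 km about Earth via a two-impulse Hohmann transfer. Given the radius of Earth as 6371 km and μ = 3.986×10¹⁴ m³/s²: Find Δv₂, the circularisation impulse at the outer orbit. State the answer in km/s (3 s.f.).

Δv ≈ 1.20 km/s

r₁ = 6371 + 1393 = 7764.0 km = 7.7640×10⁶ m.
r₂ = 6371 + 16250 = 22621 km = 2.2621×10⁷ m.
Transfer ellipse a_t = (r₁ + r₂)/2 = 1.519×10⁷ m.
At r₁: circular v_c1 = √(μ/r₁) = 7165 m/s; transfer-perigee v_p = √[μ(2/r₁ − 1/a_t)] = 8743 m/s.
At r₂: circular v_c2 = √(μ/r₂) = 4198 m/s; transfer-apogee v_a = √[μ(2/r₂ − 1/a_t)] = 3001 m/s.
Δv₂ = v_c2 − v_a = 1197 m/s.
= 1.197 km/s.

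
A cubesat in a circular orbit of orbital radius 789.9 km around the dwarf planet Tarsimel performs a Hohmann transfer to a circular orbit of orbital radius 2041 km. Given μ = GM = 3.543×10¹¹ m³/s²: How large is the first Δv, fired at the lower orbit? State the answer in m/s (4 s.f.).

Δv ≈ 134.5 m/s

r₁ = 789.9 km = 7.899×10⁵ m.
r₂ = 2041 km = 2.041×10⁶ m.
Transfer ellipse a_t = (r₁ + r₂)/2 = 1.415×10⁶ m.
At r₁: circular v_c1 = √(μ/r₁) = 669.7 m/s; transfer-periapsis v_p = √[μ(2/r₁ − 1/a_t)] = 804.2 m/s.
Δv₁ = v_p − v_c1 = 134.5 m/s.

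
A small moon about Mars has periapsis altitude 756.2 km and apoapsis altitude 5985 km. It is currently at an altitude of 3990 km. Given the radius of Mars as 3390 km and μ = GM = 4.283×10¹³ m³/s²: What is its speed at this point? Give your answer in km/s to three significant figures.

v ≈ 2.30 km/s

r_p = 3390 + 756.2 = 4146.2 km = 4.1462×10⁶ m.
r_a = 3390 + 5985 = 9375.0 km = 9.3750×10⁶ m.
r = 3390 + 3990 = 7380.0 km = 7.380×10⁶ m.
Semi-major axis a = (r_p + r_a)/2 = 6760.6 km = 6.761×10⁶ m.
Vis-viva: v² = μ(2/r − 1/a) = 4.283×10¹³ × (2.710×10⁻⁷ − 1.479×10⁻⁷) = 5.272×10⁶ m²/s².
v = 2296 m/s = 2.296 km/s.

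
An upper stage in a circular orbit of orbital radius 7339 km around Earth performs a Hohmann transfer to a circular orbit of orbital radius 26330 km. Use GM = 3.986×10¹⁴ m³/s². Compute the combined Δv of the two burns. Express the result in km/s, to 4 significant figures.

Δv_total ≈ 3.169 km/s

r₁ = 7339 km = 7.339×10⁶ m.
r₂ = 26330 km = 2.633×10⁷ m.
Transfer ellipse a_t = (r₁ + r₂)/2 = 1.683×10⁷ m.
At r₁: circular v_c1 = √(μ/r₁) = 7370 m/s; transfer-perigee v_p = √[μ(2/r₁ − 1/a_t)] = 9217 m/s.
Δv₁ = v_p − v_c1 = 1847 m/s.
At r₂: circular v_c2 = √(μ/r₂) = 3891 m/s; transfer-apogee v_a = √[μ(2/r₂ − 1/a_t)] = 2569 m/s.
Δv₂ = v_c2 − v_a = 1322 m/s.
Total Δv = Δv₁ + Δv₂ = 3169 m/s = 3.169 km/s.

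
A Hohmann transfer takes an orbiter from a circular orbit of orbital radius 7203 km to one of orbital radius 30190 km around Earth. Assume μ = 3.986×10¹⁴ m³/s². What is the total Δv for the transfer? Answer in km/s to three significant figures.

r₁ = 7203 km = 7.203×10⁶ m.
r₂ = 30190 km = 3.019×10⁷ m.
Transfer ellipse a_t = (r₁ + r₂)/2 = 1.870×10⁷ m.
At r₁: circular v_c1 = √(μ/r₁) = 7439 m/s; transfer-perigee v_p = √[μ(2/r₁ − 1/a_t)] = 9453 m/s.
Δv₁ = v_p − v_c1 = 2014 m/s.
At r₂: circular v_c2 = √(μ/r₂) = 3634 m/s; transfer-apogee v_a = √[μ(2/r₂ − 1/a_t)] = 2255 m/s.
Δv₂ = v_c2 − v_a = 1378 m/s.
Total Δv = Δv₁ + Δv₂ = 3392 m/s = 3.392 km/s.

Δv_total ≈ 3.39 km/s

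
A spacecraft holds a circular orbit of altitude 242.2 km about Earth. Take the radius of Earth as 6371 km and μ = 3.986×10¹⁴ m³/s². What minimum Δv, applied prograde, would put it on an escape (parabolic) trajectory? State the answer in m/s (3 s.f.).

Δv ≈ 3220 m/s

r = 6371 + 242.2 = 6613.2 km = 6.6132×10⁶ m.
Circular speed v_c = √(μ/r) = 7764 m/s.
Escape speed v_esc = √(2μ/r) = √2 × v_c = 10980 m/s.
Δv = v_esc − v_c = 3216 m/s.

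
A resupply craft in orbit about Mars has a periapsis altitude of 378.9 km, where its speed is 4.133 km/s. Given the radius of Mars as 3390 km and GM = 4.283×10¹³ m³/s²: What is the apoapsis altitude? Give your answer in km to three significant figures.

r_p = 3390 + 378.9 = 3768.9 km = 3.769×10⁶ m.
Specific energy ε = v²/2 − μ/r = -2.823×10⁶ J/kg, so a = −μ/(2ε) = 7.585×10⁶ m.
The apsides satisfy r_p + r_a = 2a, so the apoapsis radius is 2a − r_p = 1.140×10⁷ m = 11402 km.
Apoapsis altitude = 11402 − 3390 = 8011.8 km.

apoapsis altitude ≈ 8010 km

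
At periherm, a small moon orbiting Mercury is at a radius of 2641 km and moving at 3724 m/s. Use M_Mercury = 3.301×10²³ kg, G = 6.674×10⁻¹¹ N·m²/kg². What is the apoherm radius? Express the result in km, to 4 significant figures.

apoherm radius ≈ 13010 km

μ = GM = 6.674×10⁻¹¹ × 3.301×10²³ = 2.203×10¹³ m³/s².
r_p = 2.641×10⁶ m.
Specific energy ε = v²/2 − μ/r = -1.408×10⁶ J/kg, so a = −μ/(2ε) = 7.825×10⁶ m.
The apsides satisfy r_p + r_a = 2a, so the apoherm radius is 2a − r_p = 1.301×10⁷ m = 13008 km.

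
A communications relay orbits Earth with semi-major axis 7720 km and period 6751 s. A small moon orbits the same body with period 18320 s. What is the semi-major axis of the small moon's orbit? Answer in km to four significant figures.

a₂ ≈ 15020 km

Kepler's third law: a³ ∝ T², so a₂ = a₁ (T₂/T₁)^(2/3).
T₂/T₁ = 2.714, (T₂/T₁)^(2/3) = 1.946.
a₂ = 7720 × 1.946 = 15020 km.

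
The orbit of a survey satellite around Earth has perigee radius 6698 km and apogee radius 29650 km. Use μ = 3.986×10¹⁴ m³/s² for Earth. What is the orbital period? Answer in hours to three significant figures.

Semi-major axis a = (r_p + r_a)/2 = (6698.0 + 29650)/2 = 18174 km = 1.817×10⁷ m.
By Kepler's third law T = 2π√(a³/μ) = 2π × 3.881×10³ = 2.438×10⁴ s.
= 6.773 hours.

T ≈ 6.77 hours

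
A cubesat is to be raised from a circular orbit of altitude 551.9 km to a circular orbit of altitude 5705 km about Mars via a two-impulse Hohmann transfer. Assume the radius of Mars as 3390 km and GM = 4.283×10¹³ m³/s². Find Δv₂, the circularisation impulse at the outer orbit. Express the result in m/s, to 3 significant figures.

r₁ = 3390 + 551.9 = 3941.9 km = 3.9419×10⁶ m.
r₂ = 3390 + 5705 = 9095.0 km = 9.0950×10⁶ m.
Transfer ellipse a_t = (r₁ + r₂)/2 = 6.518×10⁶ m.
At r₁: circular v_c1 = √(μ/r₁) = 3296 m/s; transfer-periapsis v_p = √[μ(2/r₁ − 1/a_t)] = 3894 m/s.
At r₂: circular v_c2 = √(μ/r₂) = 2170 m/s; transfer-apoapsis v_a = √[μ(2/r₂ − 1/a_t)] = 1688 m/s.
Δv₂ = v_c2 − v_a = 482.5 m/s.

Δv ≈ 483 m/s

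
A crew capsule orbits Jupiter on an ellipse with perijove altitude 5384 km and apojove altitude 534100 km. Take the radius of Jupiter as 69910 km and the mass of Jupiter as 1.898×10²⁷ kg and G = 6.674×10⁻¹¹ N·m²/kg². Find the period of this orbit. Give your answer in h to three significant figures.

T ≈ 30.7 h

μ = GM = 6.674×10⁻¹¹ × 1.898×10²⁷ = 1.267×10¹⁷ m³/s².
r_p = 69910 + 5384 = 75294 km = 7.5294×10⁷ m.
r_a = 69910 + 534100 = 604010 km = 6.0401×10⁸ m.
Semi-major axis a = (r_p + r_a)/2 = (75294 + 6.0401×10⁵)/2 = 3.3965×10⁵ km = 3.397×10⁸ m.
By Kepler's third law T = 2π√(a³/μ) = 2π × 1.759×10⁴ = 1.105×10⁵ s.
= 30.70 h.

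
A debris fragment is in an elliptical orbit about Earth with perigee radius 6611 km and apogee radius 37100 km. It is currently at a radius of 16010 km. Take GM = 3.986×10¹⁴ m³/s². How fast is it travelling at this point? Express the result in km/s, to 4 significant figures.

Semi-major axis a = (r_p + r_a)/2 = 21856 km = 2.186×10⁷ m.
Vis-viva: v² = μ(2/r − 1/a) = 3.986×10¹⁴ × (1.249×10⁻⁷ − 4.576×10⁻⁸) = 3.156×10⁷ m²/s².
v = 5617 m/s = 5.617 km/s.

v ≈ 5.617 km/s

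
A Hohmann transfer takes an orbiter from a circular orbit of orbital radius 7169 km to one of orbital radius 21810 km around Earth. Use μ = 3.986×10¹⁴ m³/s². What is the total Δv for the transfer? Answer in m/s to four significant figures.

r₁ = 7169 km = 7.169×10⁶ m.
r₂ = 21810 km = 2.181×10⁷ m.
Transfer ellipse a_t = (r₁ + r₂)/2 = 1.449×10⁷ m.
At r₁: circular v_c1 = √(μ/r₁) = 7457 m/s; transfer-perigee v_p = √[μ(2/r₁ − 1/a_t)] = 9148 m/s.
Δv₁ = v_p − v_c1 = 1692 m/s.
At r₂: circular v_c2 = √(μ/r₂) = 4275 m/s; transfer-apogee v_a = √[μ(2/r₂ − 1/a_t)] = 3007 m/s.
Δv₂ = v_c2 − v_a = 1268 m/s.
Total Δv = Δv₁ + Δv₂ = 2960 m/s.

Δv_total ≈ 2960 m/s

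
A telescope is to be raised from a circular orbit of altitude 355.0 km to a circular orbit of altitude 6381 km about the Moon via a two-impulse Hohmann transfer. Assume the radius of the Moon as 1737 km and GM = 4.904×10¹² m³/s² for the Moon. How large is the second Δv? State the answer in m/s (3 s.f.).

r₁ = 1737 + 355.0 = 2092.0 km = 2.0920×10⁶ m.
r₂ = 1737 + 6381 = 8118.0 km = 8.1180×10⁶ m.
Transfer ellipse a_t = (r₁ + r₂)/2 = 5.105×10⁶ m.
At r₁: circular v_c1 = √(μ/r₁) = 1531 m/s; transfer-perilune v_p = √[μ(2/r₁ − 1/a_t)] = 1931 m/s.
At r₂: circular v_c2 = √(μ/r₂) = 777.2 m/s; transfer-apolune v_a = √[μ(2/r₂ − 1/a_t)] = 497.5 m/s.
Δv₂ = v_c2 − v_a = 279.7 m/s.

Δv ≈ 280 m/s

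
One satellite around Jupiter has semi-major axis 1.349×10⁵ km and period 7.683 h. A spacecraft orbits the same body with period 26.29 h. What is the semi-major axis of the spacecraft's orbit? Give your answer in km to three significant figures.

Kepler's third law: a³ ∝ T², so a₂ = a₁ (T₂/T₁)^(2/3).
T₂/T₁ = 3.422, (T₂/T₁)^(2/3) = 2.271.
a₂ = 1.349×10⁵ × 2.271 = 3.063×10⁵ km.

a₂ ≈ 3.06×10⁵ km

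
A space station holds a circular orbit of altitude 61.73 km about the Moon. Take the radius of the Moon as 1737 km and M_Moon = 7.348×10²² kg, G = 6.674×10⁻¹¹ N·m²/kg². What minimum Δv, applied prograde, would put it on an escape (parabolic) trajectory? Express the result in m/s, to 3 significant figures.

Δv ≈ 684 m/s

μ = GM = 6.674×10⁻¹¹ × 7.348×10²² = 4.904×10¹² m³/s².
r = 1737 + 61.73 = 1798.7 km = 1.7987×10⁶ m.
Circular speed v_c = √(μ/r) = 1651 m/s.
Escape speed v_esc = √(2μ/r) = √2 × v_c = 2335 m/s.
Δv = v_esc − v_c = 683.9 m/s.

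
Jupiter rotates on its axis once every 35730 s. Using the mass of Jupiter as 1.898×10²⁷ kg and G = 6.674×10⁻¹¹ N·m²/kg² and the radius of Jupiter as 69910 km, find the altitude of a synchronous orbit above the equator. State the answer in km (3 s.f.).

μ = GM = 6.674×10⁻¹¹ × 1.898×10²⁷ = 1.267×10¹⁷ m³/s².
A synchronous orbit has period T, so by Kepler's third law a = (μT²/4π²)^(1/3).
μT²/4π² = 1.267×10¹⁷ × (3.573×10⁴)² / 39.48 = 4.096×10²⁴ m³.
a = 1.600×10⁸ m = 1.6000×10⁵ km.
Altitude h = a − R = 1.6000×10⁵ − 69910 = 90094 km.

h_sync ≈ 90100 km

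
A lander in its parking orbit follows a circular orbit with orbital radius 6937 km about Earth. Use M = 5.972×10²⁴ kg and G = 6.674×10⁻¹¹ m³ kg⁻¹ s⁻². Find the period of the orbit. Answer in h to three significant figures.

μ = GM = 6.674×10⁻¹¹ × 5.972×10²⁴ = 3.986×10¹⁴ m³/s².
r = 6937 km = 6.937×10⁶ m.
Kepler's third law: T = 2π√(r³/μ) = 2π√((6.937×10⁶)³ / 3.986×10¹⁴).
r³/μ = 8.375×10⁵ s², so T = 2π × 9.152×10² = 5.750×10³ s.
Converting: 5.750×10³ s ÷ 3600 = 1.597 h.

T ≈ 1.60 h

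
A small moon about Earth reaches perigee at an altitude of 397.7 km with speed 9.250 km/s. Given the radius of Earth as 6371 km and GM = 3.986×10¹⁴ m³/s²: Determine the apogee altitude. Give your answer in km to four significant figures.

r_p = 6371 + 397.7 = 6768.7 km = 6.769×10⁶ m.
Specific energy ε = v²/2 − μ/r = -1.611×10⁷ J/kg, so a = −μ/(2ε) = 1.237×10⁷ m.
The apsides satisfy r_p + r_a = 2a, so the apogee radius is 2a − r_p = 1.798×10⁷ m = 17978 km.
Apogee altitude = 17978 − 6371 = 11607 km.

apogee altitude ≈ 11610 km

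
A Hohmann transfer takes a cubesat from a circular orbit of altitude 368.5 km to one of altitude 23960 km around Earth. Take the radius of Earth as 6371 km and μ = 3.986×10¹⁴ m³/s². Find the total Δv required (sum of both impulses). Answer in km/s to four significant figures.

Δv_total ≈ 3.587 km/s

r₁ = 6371 + 368.5 = 6739.5 km = 6.7395×10⁶ m.
r₂ = 6371 + 23960 = 30331 km = 3.0331×10⁷ m.
Transfer ellipse a_t = (r₁ + r₂)/2 = 1.854×10⁷ m.
At r₁: circular v_c1 = √(μ/r₁) = 7691 m/s; transfer-perigee v_p = √[μ(2/r₁ − 1/a_t)] = 9838 m/s.
Δv₁ = v_p − v_c1 = 2147 m/s.
At r₂: circular v_c2 = √(μ/r₂) = 3625 m/s; transfer-apogee v_a = √[μ(2/r₂ − 1/a_t)] = 2186 m/s.
Δv₂ = v_c2 − v_a = 1439 m/s.
Total Δv = Δv₁ + Δv₂ = 3587 m/s = 3.587 km/s.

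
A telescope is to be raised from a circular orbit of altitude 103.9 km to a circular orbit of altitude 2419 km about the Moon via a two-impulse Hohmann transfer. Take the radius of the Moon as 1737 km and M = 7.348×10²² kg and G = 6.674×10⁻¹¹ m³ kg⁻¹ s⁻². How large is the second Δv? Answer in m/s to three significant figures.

Δv ≈ 235 m/s

μ = GM = 6.674×10⁻¹¹ × 7.348×10²² = 4.904×10¹² m³/s².
r₁ = 1737 + 103.9 = 1840.9 km = 1.8409×10⁶ m.
r₂ = 1737 + 2419 = 4156.0 km = 4.1560×10⁶ m.
Transfer ellipse a_t = (r₁ + r₂)/2 = 2.998×10⁶ m.
At r₁: circular v_c1 = √(μ/r₁) = 1632 m/s; transfer-perilune v_p = √[μ(2/r₁ − 1/a_t)] = 1922 m/s.
At r₂: circular v_c2 = √(μ/r₂) = 1086 m/s; transfer-apolune v_a = √[μ(2/r₂ − 1/a_t)] = 851.2 m/s.
Δv₂ = v_c2 − v_a = 235.1 m/s.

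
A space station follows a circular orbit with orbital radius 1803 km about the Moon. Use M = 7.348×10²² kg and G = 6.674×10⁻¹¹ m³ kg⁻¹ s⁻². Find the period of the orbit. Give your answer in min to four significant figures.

T ≈ 114.5 min

μ = GM = 6.674×10⁻¹¹ × 7.348×10²² = 4.904×10¹² m³/s².
r = 1803 km = 1.803×10⁶ m.
Kepler's third law: T = 2π√(r³/μ) = 2π√((1.803×10⁶)³ / 4.904×10¹²).
r³/μ = 1.195×10⁶ s², so T = 2π × 1.093×10³ = 6.869×10³ s.
Converting: 6.869×10³ s ÷ 60.00 = 114.5 min.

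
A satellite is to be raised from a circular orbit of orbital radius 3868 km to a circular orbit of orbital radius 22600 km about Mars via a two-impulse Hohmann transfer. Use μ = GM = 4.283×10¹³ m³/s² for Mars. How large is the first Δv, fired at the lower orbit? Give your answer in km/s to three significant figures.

Δv ≈ 1.02 km/s

r₁ = 3868 km = 3.868×10⁶ m.
r₂ = 22600 km = 2.260×10⁷ m.
Transfer ellipse a_t = (r₁ + r₂)/2 = 1.323×10⁷ m.
At r₁: circular v_c1 = √(μ/r₁) = 3328 m/s; transfer-periapsis v_p = √[μ(2/r₁ − 1/a_t)] = 4348 m/s.
Δv₁ = v_p − v_c1 = 1021 m/s.
= 1.021 km/s.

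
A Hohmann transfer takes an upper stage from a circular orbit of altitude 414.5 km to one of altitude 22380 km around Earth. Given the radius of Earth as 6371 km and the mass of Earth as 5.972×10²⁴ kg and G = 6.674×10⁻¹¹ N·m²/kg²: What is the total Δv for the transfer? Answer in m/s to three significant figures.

Δv_total ≈ 3510 m/s

μ = GM = 6.674×10⁻¹¹ × 5.972×10²⁴ = 3.986×10¹⁴ m³/s².
r₁ = 6371 + 414.5 = 6785.5 km = 6.7855×10⁶ m.
r₂ = 6371 + 22380 = 28751 km = 2.8751×10⁷ m.
Transfer ellipse a_t = (r₁ + r₂)/2 = 1.777×10⁷ m.
At r₁: circular v_c1 = √(μ/r₁) = 7664 m/s; transfer-perigee v_p = √[μ(2/r₁ − 1/a_t)] = 9749 m/s.
Δv₁ = v_p − v_c1 = 2085 m/s.
At r₂: circular v_c2 = √(μ/r₂) = 3723 m/s; transfer-apogee v_a = √[μ(2/r₂ − 1/a_t)] = 2301 m/s.
Δv₂ = v_c2 − v_a = 1422 m/s.
Total Δv = Δv₁ + Δv₂ = 3507 m/s.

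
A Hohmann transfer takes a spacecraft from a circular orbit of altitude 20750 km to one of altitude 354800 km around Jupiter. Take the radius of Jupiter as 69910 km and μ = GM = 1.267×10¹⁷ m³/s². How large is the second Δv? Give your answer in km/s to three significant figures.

Δv ≈ 7.03 km/s

r₁ = 69910 + 20750 = 90660 km = 9.0660×10⁷ m.
r₂ = 69910 + 354800 = 424710 km = 4.2471×10⁸ m.
Transfer ellipse a_t = (r₁ + r₂)/2 = 2.577×10⁸ m.
At r₁: circular v_c1 = √(μ/r₁) = 37380 m/s; transfer-perijove v_p = √[μ(2/r₁ − 1/a_t)] = 47990 m/s.
At r₂: circular v_c2 = √(μ/r₂) = 17270 m/s; transfer-apojove v_a = √[μ(2/r₂ − 1/a_t)] = 10240 m/s.
Δv₂ = v_c2 − v_a = 7027 m/s.
= 7.027 km/s.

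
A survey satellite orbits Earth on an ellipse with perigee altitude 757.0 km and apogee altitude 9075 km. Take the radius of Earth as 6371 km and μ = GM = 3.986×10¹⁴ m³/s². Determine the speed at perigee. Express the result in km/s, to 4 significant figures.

v ≈ 8.748 km/s

r_p = 6371 + 757.0 = 7128.0 km = 7.1280×10⁶ m.
r_a = 6371 + 9075 = 15446 km = 1.5446×10⁷ m.
Semi-major axis a = (r_p + r_a)/2 = 11287 km = 1.129×10⁷ m.
Vis-viva: v² = μ(2/r − 1/a) = 3.986×10¹⁴ × (2.806×10⁻⁷ − 8.860×10⁻⁸) = 7.653×10⁷ m²/s².
v = 8748 m/s = 8.748 km/s.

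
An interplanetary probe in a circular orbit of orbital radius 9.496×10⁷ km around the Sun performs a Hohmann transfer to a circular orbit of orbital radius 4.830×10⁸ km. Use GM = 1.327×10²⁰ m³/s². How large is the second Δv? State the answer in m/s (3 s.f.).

r₁ = 9.496×10⁷ km = 9.496×10¹⁰ m.
r₂ = 4.830×10⁸ km = 4.830×10¹¹ m.
Transfer ellipse a_t = (r₁ + r₂)/2 = 2.890×10¹¹ m.
At r₁: circular v_c1 = √(μ/r₁) = 37380 m/s; transfer-perihelion v_p = √[μ(2/r₁ − 1/a_t)] = 48330 m/s.
At r₂: circular v_c2 = √(μ/r₂) = 16580 m/s; transfer-aphelion v_a = √[μ(2/r₂ − 1/a_t)] = 9502 m/s.
Δv₂ = v_c2 − v_a = 7074 m/s.

Δv ≈ 7070 m/s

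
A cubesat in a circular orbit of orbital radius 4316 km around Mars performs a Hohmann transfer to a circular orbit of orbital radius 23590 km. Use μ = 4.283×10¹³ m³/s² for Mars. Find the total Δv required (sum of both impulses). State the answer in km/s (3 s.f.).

r₁ = 4316 km = 4.316×10⁶ m.
r₂ = 23590 km = 2.359×10⁷ m.
Transfer ellipse a_t = (r₁ + r₂)/2 = 1.395×10⁷ m.
At r₁: circular v_c1 = √(μ/r₁) = 3150 m/s; transfer-periapsis v_p = √[μ(2/r₁ − 1/a_t)] = 4096 m/s.
Δv₁ = v_p − v_c1 = 945.9 m/s.
At r₂: circular v_c2 = √(μ/r₂) = 1347 m/s; transfer-apoapsis v_a = √[μ(2/r₂ − 1/a_t)] = 749.4 m/s.
Δv₂ = v_c2 − v_a = 598.0 m/s.
Total Δv = Δv₁ + Δv₂ = 1544 m/s = 1.544 km/s.

Δv_total ≈ 1.54 km/s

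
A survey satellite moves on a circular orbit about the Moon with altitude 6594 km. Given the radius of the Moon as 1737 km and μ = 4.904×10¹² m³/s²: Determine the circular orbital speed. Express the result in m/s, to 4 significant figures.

r = 1737 + 6594 = 8331.0 km = 8.3310×10⁶ m.
For a circular orbit v = √(μ/r) = √(4.904×10¹² / 8.331×10⁶) = √(5.886×10⁵) = 767.2 m/s.

v ≈ 767.2 m/s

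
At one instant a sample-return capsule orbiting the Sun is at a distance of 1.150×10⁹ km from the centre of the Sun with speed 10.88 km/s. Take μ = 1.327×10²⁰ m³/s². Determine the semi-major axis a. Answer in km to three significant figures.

r = 1.150×10¹² m.
Vis-viva rearranged: 1/a = 2/r − v²/μ = 1.739×10⁻¹² − 8.920×10⁻¹³ = 8.471×10⁻¹³ m⁻¹.
a = 1.181×10¹² m = 1.1805×10⁹ km.

a ≈ 1.18×10⁹ km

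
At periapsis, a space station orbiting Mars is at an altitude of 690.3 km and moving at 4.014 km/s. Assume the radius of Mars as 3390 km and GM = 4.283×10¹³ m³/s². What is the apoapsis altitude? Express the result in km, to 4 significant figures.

apoapsis altitude ≈ 10080 km

r_p = 3390 + 690.3 = 4080.3 km = 4.080×10⁶ m.
Specific energy ε = v²/2 − μ/r = -2.441×10⁶ J/kg, so a = −μ/(2ε) = 8.774×10⁶ m.
The apsides satisfy r_p + r_a = 2a, so the apoapsis radius is 2a − r_p = 1.347×10⁷ m = 13468 km.
Apoapsis altitude = 13468 − 3390 = 10078 km.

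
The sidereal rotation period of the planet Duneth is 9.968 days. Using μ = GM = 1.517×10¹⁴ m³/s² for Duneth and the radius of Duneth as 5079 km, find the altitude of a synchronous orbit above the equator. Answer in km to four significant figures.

T = 9.968 days = 8.612×10⁵ s.
A synchronous orbit has period T, so by Kepler's third law a = (μT²/4π²)^(1/3).
μT²/4π² = 1.517×10¹⁴ × (8.612×10⁵)² / 39.48 = 2.850×10²⁴ m³.
a = 1.418×10⁸ m = 1.4178×10⁵ km.
Altitude h = a − R = 1.4178×10⁵ − 5079 = 1.3670×10⁵ km.

h_sync ≈ 1.367×10⁵ km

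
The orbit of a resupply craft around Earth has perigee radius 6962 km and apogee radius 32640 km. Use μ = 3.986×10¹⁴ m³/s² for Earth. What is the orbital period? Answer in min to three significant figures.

T ≈ 462 min

Semi-major axis a = (r_p + r_a)/2 = (6962.0 + 32640)/2 = 19801 km = 1.980×10⁷ m.
By Kepler's third law T = 2π√(a³/μ) = 2π × 4.413×10³ = 2.773×10⁴ s.
= 462.2 min.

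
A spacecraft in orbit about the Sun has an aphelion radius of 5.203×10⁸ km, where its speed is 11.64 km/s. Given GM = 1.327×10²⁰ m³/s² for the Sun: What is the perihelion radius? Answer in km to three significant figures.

r_a = 5.203×10¹¹ m.
Specific energy ε = v²/2 − μ/r = -1.873×10⁸ J/kg, so a = −μ/(2ε) = 3.542×10¹¹ m.
The apsides satisfy r_p + r_a = 2a, so the perihelion radius is 2a − r_a = 1.882×10¹¹ m = 1.8819×10⁸ km.

perihelion radius ≈ 1.88×10⁸ km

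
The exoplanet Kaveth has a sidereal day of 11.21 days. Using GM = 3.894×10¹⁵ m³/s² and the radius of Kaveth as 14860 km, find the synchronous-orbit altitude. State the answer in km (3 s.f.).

T = 11.21 days = 9.685×10⁵ s.
A synchronous orbit has period T, so by Kepler's third law a = (μT²/4π²)^(1/3).
μT²/4π² = 3.894×10¹⁵ × (9.685×10⁵)² / 39.48 = 9.253×10²⁵ m³.
a = 4.523×10⁸ m = 4.5230×10⁵ km.
Altitude h = a − R = 4.5230×10⁵ − 14860 = 4.3744×10⁵ km.

h_sync ≈ 4.37×10⁵ km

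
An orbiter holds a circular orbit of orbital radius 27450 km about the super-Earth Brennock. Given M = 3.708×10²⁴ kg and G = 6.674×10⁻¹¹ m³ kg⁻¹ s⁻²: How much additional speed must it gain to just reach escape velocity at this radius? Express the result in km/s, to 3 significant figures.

Δv ≈ 1.24 km/s

μ = GM = 6.674×10⁻¹¹ × 3.708×10²⁴ = 2.475×10¹⁴ m³/s².
r = 27450 km = 2.745×10⁷ m.
Circular speed v_c = √(μ/r) = 3003 m/s.
Escape speed v_esc = √(2μ/r) = √2 × v_c = 4246 m/s.
Δv = v_esc − v_c = 1244 m/s = 1.244 km/s.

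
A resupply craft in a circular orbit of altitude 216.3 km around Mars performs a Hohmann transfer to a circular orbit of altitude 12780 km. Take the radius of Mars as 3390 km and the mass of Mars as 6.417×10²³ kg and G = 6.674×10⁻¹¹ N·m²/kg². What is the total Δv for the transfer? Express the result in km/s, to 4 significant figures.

μ = GM = 6.674×10⁻¹¹ × 6.417×10²³ = 4.283×10¹³ m³/s².
r₁ = 3390 + 216.3 = 3606.3 km = 3.6063×10⁶ m.
r₂ = 3390 + 12780 = 16170 km = 1.6170×10⁷ m.
Transfer ellipse a_t = (r₁ + r₂)/2 = 9.888×10⁶ m.
At r₁: circular v_c1 = √(μ/r₁) = 3446 m/s; transfer-periapsis v_p = √[μ(2/r₁ − 1/a_t)] = 4407 m/s.
Δv₁ = v_p − v_c1 = 960.7 m/s.
At r₂: circular v_c2 = √(μ/r₂) = 1627 m/s; transfer-apoapsis v_a = √[μ(2/r₂ − 1/a_t)] = 982.8 m/s.
Δv₂ = v_c2 − v_a = 644.6 m/s.
Total Δv = Δv₁ + Δv₂ = 1605 m/s = 1.605 km/s.

Δv_total ≈ 1.605 km/s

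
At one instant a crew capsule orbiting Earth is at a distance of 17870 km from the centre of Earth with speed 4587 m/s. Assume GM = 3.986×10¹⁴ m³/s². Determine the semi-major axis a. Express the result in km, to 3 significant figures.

r = 1.787×10⁷ m.
Vis-viva rearranged: 1/a = 2/r − v²/μ = 1.119×10⁻⁷ − 5.279×10⁻⁸ = 5.913×10⁻⁸ m⁻¹.
a = 1.691×10⁷ m = 16911 km.

a ≈ 16900 km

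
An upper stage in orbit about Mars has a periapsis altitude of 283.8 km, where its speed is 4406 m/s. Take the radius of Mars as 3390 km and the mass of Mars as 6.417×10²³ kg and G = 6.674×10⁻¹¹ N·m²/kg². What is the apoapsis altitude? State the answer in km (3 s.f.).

μ = GM = 6.674×10⁻¹¹ × 6.417×10²³ = 4.283×10¹³ m³/s².
r_p = 3390 + 283.8 = 3673.8 km = 3.674×10⁶ m.
Specific energy ε = v²/2 − μ/r = -1.951×10⁶ J/kg, so a = −μ/(2ε) = 1.098×10⁷ m.
The apsides satisfy r_p + r_a = 2a, so the apoapsis radius is 2a − r_p = 1.828×10⁷ m = 18277 km.
Apoapsis altitude = 18277 − 3390 = 14887 km.

apoapsis altitude ≈ 14900 km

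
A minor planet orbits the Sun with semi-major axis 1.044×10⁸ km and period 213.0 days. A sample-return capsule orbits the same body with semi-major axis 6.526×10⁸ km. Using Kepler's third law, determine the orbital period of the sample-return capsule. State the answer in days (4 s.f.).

T₂ ≈ 3329 days

Kepler's third law: T² ∝ a³, so T₂ = T₁ (a₂/a₁)^(3/2).
a₂/a₁ = 6.251, (a₂/a₁)^(3/2) = 15.63.
T₂ = 213.0 × 15.63 = 3329 days.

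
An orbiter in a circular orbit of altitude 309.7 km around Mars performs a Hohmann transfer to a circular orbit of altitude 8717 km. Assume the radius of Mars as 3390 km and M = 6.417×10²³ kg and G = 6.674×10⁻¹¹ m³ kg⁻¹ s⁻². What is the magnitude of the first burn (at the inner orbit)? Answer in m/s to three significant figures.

Δv ≈ 809 m/s

μ = GM = 6.674×10⁻¹¹ × 6.417×10²³ = 4.283×10¹³ m³/s².
r₁ = 3390 + 309.7 = 3699.7 km = 3.6997×10⁶ m.
r₂ = 3390 + 8717 = 12107 km = 1.2107×10⁷ m.
Transfer ellipse a_t = (r₁ + r₂)/2 = 7.903×10⁶ m.
At r₁: circular v_c1 = √(μ/r₁) = 3402 m/s; transfer-periapsis v_p = √[μ(2/r₁ − 1/a_t)] = 4211 m/s.
Δv₁ = v_p − v_c1 = 808.7 m/s.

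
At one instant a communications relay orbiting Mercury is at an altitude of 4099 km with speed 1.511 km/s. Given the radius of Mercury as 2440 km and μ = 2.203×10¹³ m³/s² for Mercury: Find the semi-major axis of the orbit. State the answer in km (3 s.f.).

a ≈ 4950 km

r = 2440 + 4099 = 6539.0 km = 6.539×10⁶ m.
Specific orbital energy ε = v²/2 − μ/r = (1511)²/2 − 2.203×10¹³/6.539×10⁶ = -2.227×10⁶ J/kg.
Since ε = −μ/(2a), a = −μ/(2ε) = 4.945×10⁶ m = 4945.1 km.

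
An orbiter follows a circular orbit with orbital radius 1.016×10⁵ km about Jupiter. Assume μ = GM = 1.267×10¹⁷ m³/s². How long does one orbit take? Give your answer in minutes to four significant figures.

T ≈ 301.3 minutes

r = 1.016×10⁵ km = 1.016×10⁸ m.
Kepler's third law: T = 2π√(r³/μ) = 2π√((1.016×10⁸)³ / 1.267×10¹⁷).
r³/μ = 8.278×10⁶ s², so T = 2π × 2.877×10³ = 1.808×10⁴ s.
Converting: 1.808×10⁴ s ÷ 60.00 = 301.3 minutes.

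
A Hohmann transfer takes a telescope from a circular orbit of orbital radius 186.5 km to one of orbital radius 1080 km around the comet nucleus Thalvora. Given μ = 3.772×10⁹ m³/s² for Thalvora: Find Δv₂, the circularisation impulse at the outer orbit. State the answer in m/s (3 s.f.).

r₁ = 186.5 km = 1.865×10⁵ m.
r₂ = 1080 km = 1.080×10⁶ m.
Transfer ellipse a_t = (r₁ + r₂)/2 = 6.332×10⁵ m.
At r₁: circular v_c1 = √(μ/r₁) = 142.2 m/s; transfer-periapsis v_p = √[μ(2/r₁ − 1/a_t)] = 185.7 m/s.
At r₂: circular v_c2 = √(μ/r₂) = 59.10 m/s; transfer-apoapsis v_a = √[μ(2/r₂ − 1/a_t)] = 32.07 m/s.
Δv₂ = v_c2 − v_a = 27.03 m/s.

Δv ≈ 27.0 m/s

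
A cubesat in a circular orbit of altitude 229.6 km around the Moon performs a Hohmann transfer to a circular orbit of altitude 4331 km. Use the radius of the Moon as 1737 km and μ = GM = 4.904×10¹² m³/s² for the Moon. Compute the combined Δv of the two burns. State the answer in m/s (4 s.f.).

r₁ = 1737 + 229.6 = 1966.6 km = 1.9666×10⁶ m.
r₂ = 1737 + 4331 = 6068.0 km = 6.0680×10⁶ m.
Transfer ellipse a_t = (r₁ + r₂)/2 = 4.017×10⁶ m.
At r₁: circular v_c1 = √(μ/r₁) = 1579 m/s; transfer-perilune v_p = √[μ(2/r₁ − 1/a_t)] = 1941 m/s.
Δv₁ = v_p − v_c1 = 361.6 m/s.
At r₂: circular v_c2 = √(μ/r₂) = 899.0 m/s; transfer-apolune v_a = √[μ(2/r₂ − 1/a_t)] = 629.0 m/s.
Δv₂ = v_c2 − v_a = 270.0 m/s.
Total Δv = Δv₁ + Δv₂ = 631.6 m/s.

Δv_total ≈ 631.6 m/s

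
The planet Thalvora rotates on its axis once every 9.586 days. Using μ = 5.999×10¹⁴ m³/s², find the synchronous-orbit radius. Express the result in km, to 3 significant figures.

r_sync ≈ 2.18×10⁵ km

T = 9.586 days = 8.282×10⁵ s.
A synchronous orbit has period T, so by Kepler's third law a = (μT²/4π²)^(1/3).
μT²/4π² = 5.999×10¹⁴ × (8.282×10⁵)² / 39.48 = 1.042×10²⁵ m³.
a = 2.184×10⁸ m = 2.1844×10⁵ km.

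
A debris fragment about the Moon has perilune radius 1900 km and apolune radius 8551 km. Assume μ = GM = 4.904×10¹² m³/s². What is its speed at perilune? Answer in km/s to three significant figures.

v ≈ 2.06 km/s

Semi-major axis a = (r_p + r_a)/2 = 5225.5 km = 5.226×10⁶ m.
Vis-viva: v² = μ(2/r − 1/a) = 4.904×10¹² × (1.053×10⁻⁶ − 1.914×10⁻⁷) = 4.224×10⁶ m²/s².
v = 2055 m/s = 2.055 km/s.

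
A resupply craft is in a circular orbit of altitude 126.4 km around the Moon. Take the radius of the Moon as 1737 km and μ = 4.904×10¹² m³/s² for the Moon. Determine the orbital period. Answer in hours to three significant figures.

r = 1737 + 126.4 = 1863.4 km = 1.8634×10⁶ m.
Kepler's third law: T = 2π√(r³/μ) = 2π√((1.863×10⁶)³ / 4.904×10¹²).
r³/μ = 1.319×10⁶ s², so T = 2π × 1.149×10³ = 7.217×10³ s.
Converting: 7.217×10³ s ÷ 3600 = 2.005 hours.

T ≈ 2.00 hours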